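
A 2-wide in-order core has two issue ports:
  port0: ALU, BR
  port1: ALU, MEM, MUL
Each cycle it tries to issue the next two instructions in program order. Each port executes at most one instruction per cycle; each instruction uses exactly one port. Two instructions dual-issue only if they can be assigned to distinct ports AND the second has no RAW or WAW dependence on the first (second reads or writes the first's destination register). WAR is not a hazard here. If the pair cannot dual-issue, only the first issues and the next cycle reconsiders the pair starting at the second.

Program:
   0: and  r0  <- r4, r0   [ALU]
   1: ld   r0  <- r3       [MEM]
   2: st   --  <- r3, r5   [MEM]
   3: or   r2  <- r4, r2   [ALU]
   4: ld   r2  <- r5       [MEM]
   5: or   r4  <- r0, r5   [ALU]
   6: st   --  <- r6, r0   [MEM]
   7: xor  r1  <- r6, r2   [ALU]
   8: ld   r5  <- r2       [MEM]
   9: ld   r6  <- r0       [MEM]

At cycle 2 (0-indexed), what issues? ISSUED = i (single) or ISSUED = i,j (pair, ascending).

ISSUED = 2,3

c0: i0 and  WAW r0
c1: i1 ld  no-port MEM/MEM
c2: i2,i3 st+or  pair
c3: i4,i5 ld+or  pair
c4: i6,i7 st+xor  pair
c5: i8 ld  no-port MEM/MEM
c6: i9 ld  tail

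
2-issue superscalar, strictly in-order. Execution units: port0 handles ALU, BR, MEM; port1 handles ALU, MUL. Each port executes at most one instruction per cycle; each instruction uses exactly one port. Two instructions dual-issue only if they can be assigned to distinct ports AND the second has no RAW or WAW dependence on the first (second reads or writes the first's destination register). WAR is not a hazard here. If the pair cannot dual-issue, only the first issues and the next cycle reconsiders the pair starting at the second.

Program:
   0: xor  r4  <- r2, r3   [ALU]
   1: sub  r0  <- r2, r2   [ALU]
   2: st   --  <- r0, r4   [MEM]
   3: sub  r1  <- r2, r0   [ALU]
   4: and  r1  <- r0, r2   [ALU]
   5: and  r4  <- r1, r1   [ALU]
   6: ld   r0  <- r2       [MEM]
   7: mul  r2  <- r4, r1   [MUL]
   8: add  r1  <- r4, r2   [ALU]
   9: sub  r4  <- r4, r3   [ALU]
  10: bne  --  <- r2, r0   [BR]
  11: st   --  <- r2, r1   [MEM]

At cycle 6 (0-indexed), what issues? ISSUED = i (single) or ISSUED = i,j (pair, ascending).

ISSUED = 10

  cy0 -> i0/i1 (xor.ALU sub.ALU) dual
  cy1 -> i2/i3 (st.MEM sub.ALU) dual
  cy2 -> i4 (and.ALU) RAW r1
  cy3 -> i5/i6 (and.ALU ld.MEM) dual
  cy4 -> i7 (mul.MUL) RAW r2
  cy5 -> i8/i9 (add.ALU sub.ALU) dual
  cy6 -> i10 (bne.BR) no-port BR/MEM
  cy7 -> i11 (st.MEM) tail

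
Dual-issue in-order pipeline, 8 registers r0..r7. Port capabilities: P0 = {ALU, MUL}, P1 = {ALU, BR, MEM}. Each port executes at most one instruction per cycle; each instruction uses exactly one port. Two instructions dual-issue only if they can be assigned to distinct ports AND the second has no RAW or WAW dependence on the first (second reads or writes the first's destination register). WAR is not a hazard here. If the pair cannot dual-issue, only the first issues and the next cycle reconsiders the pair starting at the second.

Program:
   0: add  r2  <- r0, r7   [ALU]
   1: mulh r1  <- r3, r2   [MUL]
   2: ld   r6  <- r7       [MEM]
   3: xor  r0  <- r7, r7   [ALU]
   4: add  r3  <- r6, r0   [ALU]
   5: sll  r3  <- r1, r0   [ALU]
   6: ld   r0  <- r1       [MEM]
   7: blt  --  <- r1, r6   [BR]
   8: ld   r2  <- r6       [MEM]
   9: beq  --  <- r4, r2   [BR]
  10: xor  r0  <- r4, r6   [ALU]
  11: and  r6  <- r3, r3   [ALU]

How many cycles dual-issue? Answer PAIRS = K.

PAIRS = 3

0. add @i0  | RAW r2
1. mulh/ld @i1+i2  | 2-wide
2. xor @i3  | RAW r0
3. add @i4  | WAW r3
4. sll/ld @i5+i6  | 2-wide
5. blt @i7  | no-port BR/MEM
6. ld @i8  | no-port MEM/BR
7. beq/xor @i9+i10  | 2-wide
8. and @i11  | tail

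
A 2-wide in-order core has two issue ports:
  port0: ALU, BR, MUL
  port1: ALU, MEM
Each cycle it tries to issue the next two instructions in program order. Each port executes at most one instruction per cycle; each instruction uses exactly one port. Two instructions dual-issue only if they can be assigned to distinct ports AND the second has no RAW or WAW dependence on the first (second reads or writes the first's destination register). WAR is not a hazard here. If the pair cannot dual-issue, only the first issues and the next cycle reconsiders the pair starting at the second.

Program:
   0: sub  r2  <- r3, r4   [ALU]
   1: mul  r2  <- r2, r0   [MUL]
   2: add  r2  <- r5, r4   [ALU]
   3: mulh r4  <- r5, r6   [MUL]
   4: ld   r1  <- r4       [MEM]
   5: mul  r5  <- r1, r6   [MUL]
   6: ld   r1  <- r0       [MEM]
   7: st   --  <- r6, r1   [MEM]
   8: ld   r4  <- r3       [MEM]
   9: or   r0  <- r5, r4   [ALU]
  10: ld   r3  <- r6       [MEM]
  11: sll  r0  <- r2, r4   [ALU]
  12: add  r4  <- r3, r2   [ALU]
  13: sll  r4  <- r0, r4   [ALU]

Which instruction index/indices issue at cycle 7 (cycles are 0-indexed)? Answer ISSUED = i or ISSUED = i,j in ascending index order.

#0 head=0: sub.ALU i0 RAW+WAW r2
#1 head=1: mul.MUL i1 WAW r2
#2 head=2: add.ALU mulh.MUL i2,i3 pair
#3 head=4: ld.MEM i4 RAW r1
#4 head=5: mul.MUL ld.MEM i5,i6 pair
#5 head=7: st.MEM i7 no-port MEM/MEM
#6 head=8: ld.MEM i8 RAW r4
#7 head=9: or.ALU ld.MEM i9,i10 pair
#8 head=11: sll.ALU add.ALU i11,i12 pair
#9 head=13: sll.ALU i13 tail

ISSUED = 9,10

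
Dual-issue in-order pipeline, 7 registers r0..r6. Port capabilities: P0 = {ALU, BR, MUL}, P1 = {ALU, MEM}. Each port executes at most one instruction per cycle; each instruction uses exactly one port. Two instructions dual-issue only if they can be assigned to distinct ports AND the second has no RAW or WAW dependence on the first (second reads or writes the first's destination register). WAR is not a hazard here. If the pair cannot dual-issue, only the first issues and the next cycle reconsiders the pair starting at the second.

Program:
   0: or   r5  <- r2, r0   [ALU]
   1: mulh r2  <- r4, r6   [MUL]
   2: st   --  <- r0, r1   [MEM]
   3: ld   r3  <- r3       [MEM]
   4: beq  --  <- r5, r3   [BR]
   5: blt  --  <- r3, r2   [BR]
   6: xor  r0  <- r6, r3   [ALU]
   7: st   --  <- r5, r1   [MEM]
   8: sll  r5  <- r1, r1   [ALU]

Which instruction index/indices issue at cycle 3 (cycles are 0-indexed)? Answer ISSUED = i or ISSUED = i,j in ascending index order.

ISSUED = 4

  cy0 -> i0&i1 (or mulh) 2-wide
  cy1 -> i2 (st) no-port MEM/MEM
  cy2 -> i3 (ld) RAW r3
  cy3 -> i4 (beq) no-port BR/BR
  cy4 -> i5&i6 (blt xor) 2-wide
  cy5 -> i7&i8 (st sll) 2-wide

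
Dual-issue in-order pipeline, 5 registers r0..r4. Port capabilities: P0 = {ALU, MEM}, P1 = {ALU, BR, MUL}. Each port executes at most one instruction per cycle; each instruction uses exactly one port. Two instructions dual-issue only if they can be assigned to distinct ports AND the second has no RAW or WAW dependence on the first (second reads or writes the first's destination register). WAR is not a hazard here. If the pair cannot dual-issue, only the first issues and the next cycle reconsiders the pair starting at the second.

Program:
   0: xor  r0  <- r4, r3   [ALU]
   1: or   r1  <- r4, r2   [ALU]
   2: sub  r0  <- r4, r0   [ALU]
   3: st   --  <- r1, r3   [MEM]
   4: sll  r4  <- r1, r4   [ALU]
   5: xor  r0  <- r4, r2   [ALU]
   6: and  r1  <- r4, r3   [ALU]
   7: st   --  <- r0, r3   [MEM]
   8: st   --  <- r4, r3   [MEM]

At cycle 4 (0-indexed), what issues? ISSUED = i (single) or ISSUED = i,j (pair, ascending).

ISSUED = 7

#0 head=0: xor;or i0&i1 dual
#1 head=2: sub;st i2&i3 dual
#2 head=4: sll i4 RAW r4
#3 head=5: xor;and i5&i6 dual
#4 head=7: st i7 no-port MEM/MEM
#5 head=8: st i8 tail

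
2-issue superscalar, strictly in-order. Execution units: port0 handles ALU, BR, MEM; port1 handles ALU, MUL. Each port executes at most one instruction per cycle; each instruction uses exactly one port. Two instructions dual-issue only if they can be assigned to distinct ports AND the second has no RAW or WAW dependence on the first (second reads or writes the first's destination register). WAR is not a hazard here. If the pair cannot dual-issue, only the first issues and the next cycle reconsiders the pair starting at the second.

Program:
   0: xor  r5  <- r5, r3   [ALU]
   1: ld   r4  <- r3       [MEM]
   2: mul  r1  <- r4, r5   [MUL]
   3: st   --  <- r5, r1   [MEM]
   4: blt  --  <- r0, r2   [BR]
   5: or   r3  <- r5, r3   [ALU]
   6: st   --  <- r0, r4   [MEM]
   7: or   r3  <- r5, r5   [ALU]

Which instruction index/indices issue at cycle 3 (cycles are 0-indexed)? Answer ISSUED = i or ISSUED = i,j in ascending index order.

0. xor.ALU;ld.MEM @i0,i1  | 2-wide
1. mul.MUL @i2  | RAW r1
2. st.MEM @i3  | no-port MEM/BR
3. blt.BR;or.ALU @i4,i5  | 2-wide
4. st.MEM;or.ALU @i6,i7  | 2-wide

ISSUED = 4,5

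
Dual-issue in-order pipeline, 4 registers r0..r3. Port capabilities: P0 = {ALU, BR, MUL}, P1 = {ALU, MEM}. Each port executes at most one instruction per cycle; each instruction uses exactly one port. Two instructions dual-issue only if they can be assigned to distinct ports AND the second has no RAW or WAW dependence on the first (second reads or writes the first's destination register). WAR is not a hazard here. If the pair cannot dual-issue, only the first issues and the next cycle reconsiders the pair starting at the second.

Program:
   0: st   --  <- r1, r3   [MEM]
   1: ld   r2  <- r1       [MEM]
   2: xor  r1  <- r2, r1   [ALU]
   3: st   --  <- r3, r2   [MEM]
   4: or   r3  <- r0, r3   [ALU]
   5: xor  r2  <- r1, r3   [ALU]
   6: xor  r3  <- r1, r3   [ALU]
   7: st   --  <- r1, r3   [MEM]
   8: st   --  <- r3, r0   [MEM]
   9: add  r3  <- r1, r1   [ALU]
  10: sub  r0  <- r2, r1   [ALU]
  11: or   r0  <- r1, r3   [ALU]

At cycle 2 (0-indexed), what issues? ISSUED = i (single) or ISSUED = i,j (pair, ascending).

ISSUED = 2,3

[0] i0  st  -- no-port MEM/MEM
[1] i1  ld  -- RAW r2
[2] i2+i3  xor/st  -- 2-wide
[3] i4  or  -- RAW r3
[4] i5+i6  xor/xor  -- 2-wide
[5] i7  st  -- no-port MEM/MEM
[6] i8+i9  st/add  -- 2-wide
[7] i10  sub  -- WAW r0
[8] i11  or  -- tail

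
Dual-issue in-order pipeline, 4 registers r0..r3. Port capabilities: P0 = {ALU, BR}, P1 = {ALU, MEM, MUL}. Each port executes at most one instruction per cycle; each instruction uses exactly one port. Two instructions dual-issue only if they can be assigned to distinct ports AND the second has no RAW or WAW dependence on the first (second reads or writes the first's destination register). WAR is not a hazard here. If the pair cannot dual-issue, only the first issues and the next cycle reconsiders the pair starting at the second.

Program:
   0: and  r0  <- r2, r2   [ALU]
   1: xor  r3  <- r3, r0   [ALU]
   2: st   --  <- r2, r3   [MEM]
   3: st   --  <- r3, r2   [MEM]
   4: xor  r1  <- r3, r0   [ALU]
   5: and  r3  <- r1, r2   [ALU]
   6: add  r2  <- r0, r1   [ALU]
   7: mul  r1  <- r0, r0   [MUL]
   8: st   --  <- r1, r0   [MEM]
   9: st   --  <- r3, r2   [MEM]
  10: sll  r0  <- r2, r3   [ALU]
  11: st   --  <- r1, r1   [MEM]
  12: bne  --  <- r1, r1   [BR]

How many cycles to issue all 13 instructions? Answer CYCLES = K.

c0: i0 and.ALU  RAW r0
c1: i1 xor.ALU  RAW r3
c2: i2 st.MEM  no-port MEM/MEM
c3: i3+i4 st.MEM;xor.ALU  pair
c4: i5+i6 and.ALU;add.ALU  pair
c5: i7 mul.MUL  no-port MUL/MEM
c6: i8 st.MEM  no-port MEM/MEM
c7: i9+i10 st.MEM;sll.ALU  pair
c8: i11+i12 st.MEM;bne.BR  pair

CYCLES = 9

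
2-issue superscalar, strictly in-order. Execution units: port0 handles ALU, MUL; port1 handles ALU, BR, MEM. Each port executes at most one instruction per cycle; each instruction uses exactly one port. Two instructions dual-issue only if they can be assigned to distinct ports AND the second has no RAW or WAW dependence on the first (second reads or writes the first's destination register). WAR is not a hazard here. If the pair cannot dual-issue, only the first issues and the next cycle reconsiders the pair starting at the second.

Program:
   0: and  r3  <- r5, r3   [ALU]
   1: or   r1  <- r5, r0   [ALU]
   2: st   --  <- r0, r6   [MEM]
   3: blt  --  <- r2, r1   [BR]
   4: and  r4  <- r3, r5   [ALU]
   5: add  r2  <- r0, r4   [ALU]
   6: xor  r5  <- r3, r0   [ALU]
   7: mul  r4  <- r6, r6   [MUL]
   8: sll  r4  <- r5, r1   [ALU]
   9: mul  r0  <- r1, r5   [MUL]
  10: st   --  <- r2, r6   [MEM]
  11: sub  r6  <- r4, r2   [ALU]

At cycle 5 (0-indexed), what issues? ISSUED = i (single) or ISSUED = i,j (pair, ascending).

  cy0 -> i0,i1 (and.ALU+or.ALU) 2-wide
  cy1 -> i2 (st.MEM) no-port MEM/BR
  cy2 -> i3,i4 (blt.BR+and.ALU) 2-wide
  cy3 -> i5,i6 (add.ALU+xor.ALU) 2-wide
  cy4 -> i7 (mul.MUL) WAW r4
  cy5 -> i8,i9 (sll.ALU+mul.MUL) 2-wide
  cy6 -> i10,i11 (st.MEM+sub.ALU) 2-wide

ISSUED = 8,9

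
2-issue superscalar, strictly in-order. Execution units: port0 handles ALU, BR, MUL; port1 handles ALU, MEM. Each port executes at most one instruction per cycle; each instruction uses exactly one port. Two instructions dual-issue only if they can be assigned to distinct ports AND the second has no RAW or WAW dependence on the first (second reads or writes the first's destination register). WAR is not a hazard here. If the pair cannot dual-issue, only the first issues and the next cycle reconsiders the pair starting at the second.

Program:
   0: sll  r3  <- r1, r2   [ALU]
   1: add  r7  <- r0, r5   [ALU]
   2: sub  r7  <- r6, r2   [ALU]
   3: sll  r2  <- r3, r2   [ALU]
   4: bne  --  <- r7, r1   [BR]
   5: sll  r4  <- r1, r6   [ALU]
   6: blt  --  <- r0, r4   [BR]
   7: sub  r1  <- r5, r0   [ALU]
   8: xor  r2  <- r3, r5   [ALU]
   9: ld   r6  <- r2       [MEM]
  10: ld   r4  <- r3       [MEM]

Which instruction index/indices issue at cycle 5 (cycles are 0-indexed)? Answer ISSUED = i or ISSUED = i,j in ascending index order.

#0 head=0: sll.ALU add.ALU i0,i1 dual
#1 head=2: sub.ALU sll.ALU i2,i3 dual
#2 head=4: bne.BR sll.ALU i4,i5 dual
#3 head=6: blt.BR sub.ALU i6,i7 dual
#4 head=8: xor.ALU i8 RAW r2
#5 head=9: ld.MEM i9 no-port MEM/MEM
#6 head=10: ld.MEM i10 tail

ISSUED = 9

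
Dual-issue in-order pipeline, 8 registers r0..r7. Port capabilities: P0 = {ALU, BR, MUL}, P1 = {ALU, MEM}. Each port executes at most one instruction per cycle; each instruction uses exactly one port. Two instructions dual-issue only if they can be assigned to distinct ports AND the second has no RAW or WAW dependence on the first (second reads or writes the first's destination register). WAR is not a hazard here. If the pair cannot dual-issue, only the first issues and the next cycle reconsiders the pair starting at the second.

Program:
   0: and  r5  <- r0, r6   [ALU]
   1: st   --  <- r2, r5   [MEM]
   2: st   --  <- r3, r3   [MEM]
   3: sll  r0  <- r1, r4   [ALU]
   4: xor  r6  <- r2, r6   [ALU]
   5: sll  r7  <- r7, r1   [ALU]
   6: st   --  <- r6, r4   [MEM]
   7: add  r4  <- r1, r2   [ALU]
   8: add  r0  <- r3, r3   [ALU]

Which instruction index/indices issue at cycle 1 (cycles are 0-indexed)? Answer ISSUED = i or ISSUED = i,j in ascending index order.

ISSUED = 1

[0] i0  and  -- RAW r5
[1] i1  st  -- no-port MEM/MEM
[2] i2,i3  st+sll  -- 2-wide
[3] i4,i5  xor+sll  -- 2-wide
[4] i6,i7  st+add  -- 2-wide
[5] i8  add  -- tail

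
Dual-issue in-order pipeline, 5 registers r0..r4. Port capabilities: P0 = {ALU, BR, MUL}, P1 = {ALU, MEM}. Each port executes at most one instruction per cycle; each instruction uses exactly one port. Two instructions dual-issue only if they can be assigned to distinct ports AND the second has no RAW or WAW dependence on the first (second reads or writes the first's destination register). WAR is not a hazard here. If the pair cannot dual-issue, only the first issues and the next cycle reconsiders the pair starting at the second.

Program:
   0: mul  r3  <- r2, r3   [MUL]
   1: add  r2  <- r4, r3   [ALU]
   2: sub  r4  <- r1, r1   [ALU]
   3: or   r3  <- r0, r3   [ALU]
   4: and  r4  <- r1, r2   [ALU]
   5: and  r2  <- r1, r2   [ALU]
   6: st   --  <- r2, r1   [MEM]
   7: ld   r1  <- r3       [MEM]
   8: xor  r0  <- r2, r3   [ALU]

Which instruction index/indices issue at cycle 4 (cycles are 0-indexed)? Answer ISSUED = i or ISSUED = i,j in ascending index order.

0. mul @i0  | RAW r3
1. add sub @i1/i2  | dual
2. or and @i3/i4  | dual
3. and @i5  | RAW r2
4. st @i6  | no-port MEM/MEM
5. ld xor @i7/i8  | dual

ISSUED = 6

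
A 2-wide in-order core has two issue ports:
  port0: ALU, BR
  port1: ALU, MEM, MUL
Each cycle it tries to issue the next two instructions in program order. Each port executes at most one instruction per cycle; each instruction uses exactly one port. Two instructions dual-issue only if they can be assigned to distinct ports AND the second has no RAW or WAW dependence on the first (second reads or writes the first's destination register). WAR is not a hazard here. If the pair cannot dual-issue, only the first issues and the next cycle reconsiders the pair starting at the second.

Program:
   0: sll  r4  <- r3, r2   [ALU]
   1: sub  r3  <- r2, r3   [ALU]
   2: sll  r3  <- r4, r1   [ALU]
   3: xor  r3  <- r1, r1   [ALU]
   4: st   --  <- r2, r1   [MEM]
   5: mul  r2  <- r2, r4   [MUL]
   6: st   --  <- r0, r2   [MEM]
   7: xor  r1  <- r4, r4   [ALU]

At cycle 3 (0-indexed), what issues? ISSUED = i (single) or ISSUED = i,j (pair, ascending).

c0: i0+i1 sll sub  2-wide
c1: i2 sll  WAW r3
c2: i3+i4 xor st  2-wide
c3: i5 mul  no-port MUL/MEM
c4: i6+i7 st xor  2-wide

ISSUED = 5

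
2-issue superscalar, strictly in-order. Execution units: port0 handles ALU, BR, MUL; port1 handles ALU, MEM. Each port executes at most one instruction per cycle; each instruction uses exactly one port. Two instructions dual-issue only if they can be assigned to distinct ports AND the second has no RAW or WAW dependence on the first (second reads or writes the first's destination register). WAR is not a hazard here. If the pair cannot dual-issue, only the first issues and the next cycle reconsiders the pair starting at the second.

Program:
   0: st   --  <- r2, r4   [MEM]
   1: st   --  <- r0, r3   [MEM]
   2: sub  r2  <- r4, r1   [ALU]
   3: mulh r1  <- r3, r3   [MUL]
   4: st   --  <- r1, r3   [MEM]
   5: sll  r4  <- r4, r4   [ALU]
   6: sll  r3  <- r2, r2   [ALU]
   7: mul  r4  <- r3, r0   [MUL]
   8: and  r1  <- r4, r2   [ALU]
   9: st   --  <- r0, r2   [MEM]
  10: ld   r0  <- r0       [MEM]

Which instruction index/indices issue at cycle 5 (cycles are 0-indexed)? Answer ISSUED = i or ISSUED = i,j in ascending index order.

c0: i0 st.MEM  no-port MEM/MEM
c1: i1+i2 st.MEM sub.ALU  dual
c2: i3 mulh.MUL  RAW r1
c3: i4+i5 st.MEM sll.ALU  dual
c4: i6 sll.ALU  RAW r3
c5: i7 mul.MUL  RAW r4
c6: i8+i9 and.ALU st.MEM  dual
c7: i10 ld.MEM  tail

ISSUED = 7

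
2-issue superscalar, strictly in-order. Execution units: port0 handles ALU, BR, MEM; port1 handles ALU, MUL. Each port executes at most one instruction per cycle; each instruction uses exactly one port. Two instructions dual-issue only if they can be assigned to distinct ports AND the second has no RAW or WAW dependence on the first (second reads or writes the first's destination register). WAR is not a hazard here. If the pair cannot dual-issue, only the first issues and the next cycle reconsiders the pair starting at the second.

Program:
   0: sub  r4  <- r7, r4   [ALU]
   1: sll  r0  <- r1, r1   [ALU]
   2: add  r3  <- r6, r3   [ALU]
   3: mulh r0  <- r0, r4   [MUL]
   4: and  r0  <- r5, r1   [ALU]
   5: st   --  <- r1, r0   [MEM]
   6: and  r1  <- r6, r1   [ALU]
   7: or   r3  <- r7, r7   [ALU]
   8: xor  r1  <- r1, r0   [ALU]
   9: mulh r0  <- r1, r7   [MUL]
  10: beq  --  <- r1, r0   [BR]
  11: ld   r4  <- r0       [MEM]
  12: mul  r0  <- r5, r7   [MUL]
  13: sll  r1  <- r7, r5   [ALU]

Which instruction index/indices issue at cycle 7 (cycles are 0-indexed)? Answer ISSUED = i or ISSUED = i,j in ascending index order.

#0 head=0: sub.ALU;sll.ALU i0,i1 pair
#1 head=2: add.ALU;mulh.MUL i2,i3 pair
#2 head=4: and.ALU i4 RAW r0
#3 head=5: st.MEM;and.ALU i5,i6 pair
#4 head=7: or.ALU;xor.ALU i7,i8 pair
#5 head=9: mulh.MUL i9 RAW r0
#6 head=10: beq.BR i10 no-port BR/MEM
#7 head=11: ld.MEM;mul.MUL i11,i12 pair
#8 head=13: sll.ALU i13 tail

ISSUED = 11,12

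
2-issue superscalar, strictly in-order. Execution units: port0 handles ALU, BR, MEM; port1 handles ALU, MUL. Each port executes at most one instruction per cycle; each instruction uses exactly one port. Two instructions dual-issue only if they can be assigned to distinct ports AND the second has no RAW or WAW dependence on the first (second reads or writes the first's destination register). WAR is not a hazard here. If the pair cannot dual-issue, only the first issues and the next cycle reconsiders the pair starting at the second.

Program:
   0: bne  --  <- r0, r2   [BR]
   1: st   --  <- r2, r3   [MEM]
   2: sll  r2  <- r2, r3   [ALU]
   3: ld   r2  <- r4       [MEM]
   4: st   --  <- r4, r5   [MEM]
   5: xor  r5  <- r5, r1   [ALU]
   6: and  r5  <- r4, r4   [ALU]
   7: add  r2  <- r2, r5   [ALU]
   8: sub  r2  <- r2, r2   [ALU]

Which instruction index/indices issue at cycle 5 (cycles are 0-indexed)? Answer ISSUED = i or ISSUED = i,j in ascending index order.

c0: i0 bne  no-port BR/MEM
c1: i1,i2 st/sll  pair
c2: i3 ld  no-port MEM/MEM
c3: i4,i5 st/xor  pair
c4: i6 and  RAW r5
c5: i7 add  RAW+WAW r2
c6: i8 sub  tail

ISSUED = 7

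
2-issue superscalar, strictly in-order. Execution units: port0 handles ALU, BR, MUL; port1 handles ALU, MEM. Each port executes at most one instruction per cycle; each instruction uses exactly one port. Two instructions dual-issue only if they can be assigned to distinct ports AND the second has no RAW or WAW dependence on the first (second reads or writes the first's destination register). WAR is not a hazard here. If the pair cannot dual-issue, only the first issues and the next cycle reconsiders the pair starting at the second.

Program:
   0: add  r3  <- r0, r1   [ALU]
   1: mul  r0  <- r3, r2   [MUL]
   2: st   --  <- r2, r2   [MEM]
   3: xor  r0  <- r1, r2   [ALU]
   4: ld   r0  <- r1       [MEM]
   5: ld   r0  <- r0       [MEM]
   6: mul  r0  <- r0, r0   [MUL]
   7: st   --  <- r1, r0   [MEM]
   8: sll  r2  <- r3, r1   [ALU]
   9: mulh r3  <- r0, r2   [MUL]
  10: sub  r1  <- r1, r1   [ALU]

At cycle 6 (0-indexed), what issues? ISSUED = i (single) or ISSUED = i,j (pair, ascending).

ISSUED = 7,8

t=0 i0:add ; RAW r3
t=1 i1,i2:mul+st ; dual
t=2 i3:xor ; WAW r0
t=3 i4:ld ; no-port MEM/MEM
t=4 i5:ld ; RAW+WAW r0
t=5 i6:mul ; RAW r0
t=6 i7,i8:st+sll ; dual
t=7 i9,i10:mulh+sub ; dual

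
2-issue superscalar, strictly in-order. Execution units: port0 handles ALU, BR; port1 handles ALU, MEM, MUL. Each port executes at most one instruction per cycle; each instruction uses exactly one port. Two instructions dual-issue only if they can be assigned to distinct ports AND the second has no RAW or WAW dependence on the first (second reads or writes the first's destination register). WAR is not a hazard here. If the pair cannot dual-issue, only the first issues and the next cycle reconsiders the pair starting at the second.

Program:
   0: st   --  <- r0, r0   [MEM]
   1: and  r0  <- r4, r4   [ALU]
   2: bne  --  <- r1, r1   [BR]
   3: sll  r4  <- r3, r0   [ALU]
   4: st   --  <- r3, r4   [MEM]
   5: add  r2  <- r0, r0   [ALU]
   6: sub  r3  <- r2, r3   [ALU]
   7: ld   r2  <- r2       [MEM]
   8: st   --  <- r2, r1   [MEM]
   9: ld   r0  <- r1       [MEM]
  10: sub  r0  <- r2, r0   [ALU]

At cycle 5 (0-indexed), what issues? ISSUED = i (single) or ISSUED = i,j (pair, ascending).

  cy0 -> i0,i1 (st/and) dual
  cy1 -> i2,i3 (bne/sll) dual
  cy2 -> i4,i5 (st/add) dual
  cy3 -> i6,i7 (sub/ld) dual
  cy4 -> i8 (st) no-port MEM/MEM
  cy5 -> i9 (ld) RAW+WAW r0
  cy6 -> i10 (sub) tail

ISSUED = 9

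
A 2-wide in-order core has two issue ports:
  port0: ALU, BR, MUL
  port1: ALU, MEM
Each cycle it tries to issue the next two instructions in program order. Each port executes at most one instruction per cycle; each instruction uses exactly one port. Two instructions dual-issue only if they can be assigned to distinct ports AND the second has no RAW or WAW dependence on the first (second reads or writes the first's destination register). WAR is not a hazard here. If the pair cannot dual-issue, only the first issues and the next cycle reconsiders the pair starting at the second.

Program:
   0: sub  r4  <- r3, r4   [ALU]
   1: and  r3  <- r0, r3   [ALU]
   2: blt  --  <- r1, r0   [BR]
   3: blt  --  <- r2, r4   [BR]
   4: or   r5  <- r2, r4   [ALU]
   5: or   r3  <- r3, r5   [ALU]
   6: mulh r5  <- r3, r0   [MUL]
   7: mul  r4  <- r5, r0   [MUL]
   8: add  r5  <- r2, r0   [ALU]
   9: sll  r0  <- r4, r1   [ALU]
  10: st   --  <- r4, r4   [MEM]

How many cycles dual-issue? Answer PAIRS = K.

[0] i0&i1  sub+and  -- 2-wide
[1] i2  blt  -- no-port BR/BR
[2] i3&i4  blt+or  -- 2-wide
[3] i5  or  -- RAW r3
[4] i6  mulh  -- no-port MUL/MUL
[5] i7&i8  mul+add  -- 2-wide
[6] i9&i10  sll+st  -- 2-wide

PAIRS = 4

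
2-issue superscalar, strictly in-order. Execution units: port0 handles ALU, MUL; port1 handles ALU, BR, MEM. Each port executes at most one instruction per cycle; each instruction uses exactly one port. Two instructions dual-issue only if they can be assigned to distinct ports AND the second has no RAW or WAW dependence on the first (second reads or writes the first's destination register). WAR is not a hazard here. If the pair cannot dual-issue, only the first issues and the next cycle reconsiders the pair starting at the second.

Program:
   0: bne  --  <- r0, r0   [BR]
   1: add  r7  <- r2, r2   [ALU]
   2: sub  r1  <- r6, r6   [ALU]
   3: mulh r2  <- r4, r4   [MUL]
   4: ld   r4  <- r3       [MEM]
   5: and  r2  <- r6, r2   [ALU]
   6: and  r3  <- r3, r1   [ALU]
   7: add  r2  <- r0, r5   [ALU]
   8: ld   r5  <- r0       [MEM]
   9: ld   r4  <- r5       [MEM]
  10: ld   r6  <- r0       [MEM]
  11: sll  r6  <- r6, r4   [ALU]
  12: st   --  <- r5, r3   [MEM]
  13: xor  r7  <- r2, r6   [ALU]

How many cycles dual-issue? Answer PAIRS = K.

PAIRS = 5

c0: i0/i1 bne.BR/add.ALU  2-wide
c1: i2/i3 sub.ALU/mulh.MUL  2-wide
c2: i4/i5 ld.MEM/and.ALU  2-wide
c3: i6/i7 and.ALU/add.ALU  2-wide
c4: i8 ld.MEM  no-port MEM/MEM
c5: i9 ld.MEM  no-port MEM/MEM
c6: i10 ld.MEM  RAW+WAW r6
c7: i11/i12 sll.ALU/st.MEM  2-wide
c8: i13 xor.ALU  tail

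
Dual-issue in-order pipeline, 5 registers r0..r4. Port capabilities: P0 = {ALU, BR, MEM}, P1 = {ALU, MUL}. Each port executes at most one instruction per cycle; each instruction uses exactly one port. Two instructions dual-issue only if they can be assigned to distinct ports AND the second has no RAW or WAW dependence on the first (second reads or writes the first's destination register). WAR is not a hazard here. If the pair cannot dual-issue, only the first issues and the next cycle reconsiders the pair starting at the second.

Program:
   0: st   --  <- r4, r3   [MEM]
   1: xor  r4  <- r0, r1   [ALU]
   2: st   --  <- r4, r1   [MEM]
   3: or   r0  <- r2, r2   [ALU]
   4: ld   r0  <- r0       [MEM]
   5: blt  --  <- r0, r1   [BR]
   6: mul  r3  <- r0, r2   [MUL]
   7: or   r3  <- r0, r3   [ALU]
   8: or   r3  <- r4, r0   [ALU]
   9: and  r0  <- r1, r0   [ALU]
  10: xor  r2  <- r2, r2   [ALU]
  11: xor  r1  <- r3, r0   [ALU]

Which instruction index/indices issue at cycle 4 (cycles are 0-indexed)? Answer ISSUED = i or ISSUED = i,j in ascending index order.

t=0 i0&i1:st;xor ; 2-wide
t=1 i2&i3:st;or ; 2-wide
t=2 i4:ld ; no-port MEM/BR
t=3 i5&i6:blt;mul ; 2-wide
t=4 i7:or ; WAW r3
t=5 i8&i9:or;and ; 2-wide
t=6 i10&i11:xor;xor ; 2-wide

ISSUED = 7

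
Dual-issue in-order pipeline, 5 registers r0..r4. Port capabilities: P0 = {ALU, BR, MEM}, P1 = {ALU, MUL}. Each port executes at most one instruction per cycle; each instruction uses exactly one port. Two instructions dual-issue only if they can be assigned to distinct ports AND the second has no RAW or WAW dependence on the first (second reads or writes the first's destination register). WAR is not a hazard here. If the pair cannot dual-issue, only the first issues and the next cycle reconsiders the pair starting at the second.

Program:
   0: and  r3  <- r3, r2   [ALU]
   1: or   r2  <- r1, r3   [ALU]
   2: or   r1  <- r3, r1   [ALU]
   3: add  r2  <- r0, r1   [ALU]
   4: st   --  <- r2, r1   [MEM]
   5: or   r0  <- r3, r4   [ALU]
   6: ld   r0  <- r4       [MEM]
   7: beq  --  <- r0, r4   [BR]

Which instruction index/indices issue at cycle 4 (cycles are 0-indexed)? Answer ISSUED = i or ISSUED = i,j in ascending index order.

ISSUED = 6

  cy0 -> i0 (and.ALU) RAW r3
  cy1 -> i1,i2 (or.ALU or.ALU) dual
  cy2 -> i3 (add.ALU) RAW r2
  cy3 -> i4,i5 (st.MEM or.ALU) dual
  cy4 -> i6 (ld.MEM) no-port MEM/BR
  cy5 -> i7 (beq.BR) tail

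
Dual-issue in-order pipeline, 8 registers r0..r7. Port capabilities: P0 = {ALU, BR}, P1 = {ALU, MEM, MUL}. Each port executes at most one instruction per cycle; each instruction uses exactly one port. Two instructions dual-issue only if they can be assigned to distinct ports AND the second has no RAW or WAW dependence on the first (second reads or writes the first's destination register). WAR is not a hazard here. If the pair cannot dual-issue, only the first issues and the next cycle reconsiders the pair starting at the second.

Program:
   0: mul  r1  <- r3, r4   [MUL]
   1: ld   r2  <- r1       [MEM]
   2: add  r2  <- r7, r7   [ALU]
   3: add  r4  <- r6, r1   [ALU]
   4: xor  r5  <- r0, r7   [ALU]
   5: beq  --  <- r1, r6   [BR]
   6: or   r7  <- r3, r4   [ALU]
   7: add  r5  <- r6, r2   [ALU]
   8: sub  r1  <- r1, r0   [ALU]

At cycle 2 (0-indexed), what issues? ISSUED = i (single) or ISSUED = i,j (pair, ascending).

c0: i0 mul  no-port MUL/MEM
c1: i1 ld  WAW r2
c2: i2&i3 add add  pair
c3: i4&i5 xor beq  pair
c4: i6&i7 or add  pair
c5: i8 sub  tail

ISSUED = 2,3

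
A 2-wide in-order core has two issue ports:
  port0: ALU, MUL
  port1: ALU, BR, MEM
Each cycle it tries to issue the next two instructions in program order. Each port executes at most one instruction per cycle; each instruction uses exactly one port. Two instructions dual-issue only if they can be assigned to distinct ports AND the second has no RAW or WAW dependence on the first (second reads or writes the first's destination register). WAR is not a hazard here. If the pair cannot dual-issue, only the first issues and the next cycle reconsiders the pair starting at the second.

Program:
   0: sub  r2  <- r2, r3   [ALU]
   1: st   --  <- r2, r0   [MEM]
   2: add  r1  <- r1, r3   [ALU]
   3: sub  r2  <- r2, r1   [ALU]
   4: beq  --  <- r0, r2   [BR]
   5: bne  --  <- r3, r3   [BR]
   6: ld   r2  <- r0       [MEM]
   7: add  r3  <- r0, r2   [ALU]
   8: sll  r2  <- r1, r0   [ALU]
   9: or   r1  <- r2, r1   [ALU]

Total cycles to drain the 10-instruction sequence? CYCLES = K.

CYCLES = 8

  cy0 -> i0 (sub.ALU) RAW r2
  cy1 -> i1,i2 (st.MEM add.ALU) 2-wide
  cy2 -> i3 (sub.ALU) RAW r2
  cy3 -> i4 (beq.BR) no-port BR/BR
  cy4 -> i5 (bne.BR) no-port BR/MEM
  cy5 -> i6 (ld.MEM) RAW r2
  cy6 -> i7,i8 (add.ALU sll.ALU) 2-wide
  cy7 -> i9 (or.ALU) tail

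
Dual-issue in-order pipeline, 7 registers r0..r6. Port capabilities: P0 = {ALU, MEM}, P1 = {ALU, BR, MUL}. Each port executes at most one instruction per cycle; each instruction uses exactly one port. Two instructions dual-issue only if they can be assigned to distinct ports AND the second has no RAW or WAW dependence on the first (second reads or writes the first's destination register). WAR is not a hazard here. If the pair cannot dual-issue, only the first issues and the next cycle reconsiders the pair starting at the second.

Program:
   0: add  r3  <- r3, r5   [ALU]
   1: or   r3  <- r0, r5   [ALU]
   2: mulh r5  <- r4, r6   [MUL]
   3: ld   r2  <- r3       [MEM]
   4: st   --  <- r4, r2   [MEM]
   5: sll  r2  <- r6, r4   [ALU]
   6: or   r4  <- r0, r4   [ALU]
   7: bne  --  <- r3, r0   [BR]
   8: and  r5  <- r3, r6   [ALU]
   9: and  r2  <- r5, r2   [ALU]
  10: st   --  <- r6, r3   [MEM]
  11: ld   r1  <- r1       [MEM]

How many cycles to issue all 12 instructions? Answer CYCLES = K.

c0: i0 add.ALU  WAW r3
c1: i1+i2 or.ALU+mulh.MUL  2-wide
c2: i3 ld.MEM  no-port MEM/MEM
c3: i4+i5 st.MEM+sll.ALU  2-wide
c4: i6+i7 or.ALU+bne.BR  2-wide
c5: i8 and.ALU  RAW r5
c6: i9+i10 and.ALU+st.MEM  2-wide
c7: i11 ld.MEM  tail

CYCLES = 8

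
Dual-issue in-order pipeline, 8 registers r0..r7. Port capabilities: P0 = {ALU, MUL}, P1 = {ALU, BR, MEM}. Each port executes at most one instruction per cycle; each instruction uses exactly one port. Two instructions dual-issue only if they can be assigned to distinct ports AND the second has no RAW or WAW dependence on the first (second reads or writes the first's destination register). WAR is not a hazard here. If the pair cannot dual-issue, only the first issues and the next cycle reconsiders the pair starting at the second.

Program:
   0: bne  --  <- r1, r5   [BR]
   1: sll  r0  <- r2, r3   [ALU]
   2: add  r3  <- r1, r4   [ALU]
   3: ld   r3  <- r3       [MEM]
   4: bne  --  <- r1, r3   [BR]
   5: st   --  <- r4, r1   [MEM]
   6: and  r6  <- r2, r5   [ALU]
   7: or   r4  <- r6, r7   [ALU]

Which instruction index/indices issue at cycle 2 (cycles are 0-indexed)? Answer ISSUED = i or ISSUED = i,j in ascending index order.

ISSUED = 3

0. bne.BR;sll.ALU @i0&i1  | 2-wide
1. add.ALU @i2  | RAW+WAW r3
2. ld.MEM @i3  | no-port MEM/BR
3. bne.BR @i4  | no-port BR/MEM
4. st.MEM;and.ALU @i5&i6  | 2-wide
5. or.ALU @i7  | tail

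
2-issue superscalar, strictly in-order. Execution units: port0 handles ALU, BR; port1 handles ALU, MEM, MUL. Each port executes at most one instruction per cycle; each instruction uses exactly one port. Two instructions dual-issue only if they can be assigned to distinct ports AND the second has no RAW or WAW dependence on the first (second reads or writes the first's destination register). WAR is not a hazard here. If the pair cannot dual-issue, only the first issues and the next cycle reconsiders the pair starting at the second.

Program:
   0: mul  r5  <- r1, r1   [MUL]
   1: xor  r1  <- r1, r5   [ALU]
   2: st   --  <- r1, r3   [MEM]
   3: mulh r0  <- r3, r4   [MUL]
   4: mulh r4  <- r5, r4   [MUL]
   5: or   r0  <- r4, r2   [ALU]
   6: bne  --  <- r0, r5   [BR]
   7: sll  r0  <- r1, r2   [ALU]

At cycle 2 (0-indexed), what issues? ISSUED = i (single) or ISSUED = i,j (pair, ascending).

ISSUED = 2

t=0 i0:mul ; RAW r5
t=1 i1:xor ; RAW r1
t=2 i2:st ; no-port MEM/MUL
t=3 i3:mulh ; no-port MUL/MUL
t=4 i4:mulh ; RAW r4
t=5 i5:or ; RAW r0
t=6 i6/i7:bne/sll ; 2-wide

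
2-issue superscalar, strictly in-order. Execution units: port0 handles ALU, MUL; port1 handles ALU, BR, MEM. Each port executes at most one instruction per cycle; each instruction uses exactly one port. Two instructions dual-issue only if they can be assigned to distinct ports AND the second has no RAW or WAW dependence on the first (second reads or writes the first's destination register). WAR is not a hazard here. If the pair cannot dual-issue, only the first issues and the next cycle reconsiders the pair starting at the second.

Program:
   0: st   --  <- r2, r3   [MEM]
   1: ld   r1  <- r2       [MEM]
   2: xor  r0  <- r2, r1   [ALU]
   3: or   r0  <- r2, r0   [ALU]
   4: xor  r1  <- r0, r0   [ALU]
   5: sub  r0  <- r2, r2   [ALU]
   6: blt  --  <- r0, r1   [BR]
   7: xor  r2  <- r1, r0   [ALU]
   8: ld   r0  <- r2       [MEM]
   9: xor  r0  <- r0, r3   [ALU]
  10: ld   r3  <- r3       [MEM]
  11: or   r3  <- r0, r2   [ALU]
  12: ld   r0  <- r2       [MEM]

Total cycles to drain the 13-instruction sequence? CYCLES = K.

#0 head=0: st.MEM i0 no-port MEM/MEM
#1 head=1: ld.MEM i1 RAW r1
#2 head=2: xor.ALU i2 RAW+WAW r0
#3 head=3: or.ALU i3 RAW r0
#4 head=4: xor.ALU+sub.ALU i4/i5 2-wide
#5 head=6: blt.BR+xor.ALU i6/i7 2-wide
#6 head=8: ld.MEM i8 RAW+WAW r0
#7 head=9: xor.ALU+ld.MEM i9/i10 2-wide
#8 head=11: or.ALU+ld.MEM i11/i12 2-wide

CYCLES = 9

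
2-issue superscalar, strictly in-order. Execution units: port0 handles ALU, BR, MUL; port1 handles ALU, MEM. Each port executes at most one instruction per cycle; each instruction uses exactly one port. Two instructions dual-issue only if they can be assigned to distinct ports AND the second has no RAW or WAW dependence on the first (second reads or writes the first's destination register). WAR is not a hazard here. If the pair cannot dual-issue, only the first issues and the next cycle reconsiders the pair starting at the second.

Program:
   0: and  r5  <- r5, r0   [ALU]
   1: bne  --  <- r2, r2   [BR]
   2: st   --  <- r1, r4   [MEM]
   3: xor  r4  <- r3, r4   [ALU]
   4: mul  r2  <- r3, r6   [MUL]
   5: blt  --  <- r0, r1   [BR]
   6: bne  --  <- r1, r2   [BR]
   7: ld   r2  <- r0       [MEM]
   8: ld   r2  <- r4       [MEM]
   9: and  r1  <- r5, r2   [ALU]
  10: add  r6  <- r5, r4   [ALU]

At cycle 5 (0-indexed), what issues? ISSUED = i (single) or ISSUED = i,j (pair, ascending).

ISSUED = 8

[0] i0/i1  and.ALU bne.BR  -- pair
[1] i2/i3  st.MEM xor.ALU  -- pair
[2] i4  mul.MUL  -- no-port MUL/BR
[3] i5  blt.BR  -- no-port BR/BR
[4] i6/i7  bne.BR ld.MEM  -- pair
[5] i8  ld.MEM  -- RAW r2
[6] i9/i10  and.ALU add.ALU  -- pair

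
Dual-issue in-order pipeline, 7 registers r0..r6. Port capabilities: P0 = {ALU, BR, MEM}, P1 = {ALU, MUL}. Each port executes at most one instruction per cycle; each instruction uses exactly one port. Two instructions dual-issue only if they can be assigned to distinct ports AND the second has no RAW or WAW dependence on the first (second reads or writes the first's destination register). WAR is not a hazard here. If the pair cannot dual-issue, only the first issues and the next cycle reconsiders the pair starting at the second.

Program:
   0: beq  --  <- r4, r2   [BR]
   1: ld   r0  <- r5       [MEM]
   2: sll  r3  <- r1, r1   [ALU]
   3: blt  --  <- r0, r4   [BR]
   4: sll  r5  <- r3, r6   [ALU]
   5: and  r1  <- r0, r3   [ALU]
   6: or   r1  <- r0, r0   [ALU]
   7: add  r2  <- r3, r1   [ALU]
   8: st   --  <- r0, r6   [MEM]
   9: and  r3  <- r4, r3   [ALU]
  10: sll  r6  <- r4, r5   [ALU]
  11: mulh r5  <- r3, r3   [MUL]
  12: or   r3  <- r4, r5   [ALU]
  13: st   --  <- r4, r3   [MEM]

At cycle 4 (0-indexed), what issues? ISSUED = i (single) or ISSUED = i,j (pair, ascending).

ISSUED = 6

#0 head=0: beq i0 no-port BR/MEM
#1 head=1: ld/sll i1,i2 pair
#2 head=3: blt/sll i3,i4 pair
#3 head=5: and i5 WAW r1
#4 head=6: or i6 RAW r1
#5 head=7: add/st i7,i8 pair
#6 head=9: and/sll i9,i10 pair
#7 head=11: mulh i11 RAW r5
#8 head=12: or i12 RAW r3
#9 head=13: st i13 tail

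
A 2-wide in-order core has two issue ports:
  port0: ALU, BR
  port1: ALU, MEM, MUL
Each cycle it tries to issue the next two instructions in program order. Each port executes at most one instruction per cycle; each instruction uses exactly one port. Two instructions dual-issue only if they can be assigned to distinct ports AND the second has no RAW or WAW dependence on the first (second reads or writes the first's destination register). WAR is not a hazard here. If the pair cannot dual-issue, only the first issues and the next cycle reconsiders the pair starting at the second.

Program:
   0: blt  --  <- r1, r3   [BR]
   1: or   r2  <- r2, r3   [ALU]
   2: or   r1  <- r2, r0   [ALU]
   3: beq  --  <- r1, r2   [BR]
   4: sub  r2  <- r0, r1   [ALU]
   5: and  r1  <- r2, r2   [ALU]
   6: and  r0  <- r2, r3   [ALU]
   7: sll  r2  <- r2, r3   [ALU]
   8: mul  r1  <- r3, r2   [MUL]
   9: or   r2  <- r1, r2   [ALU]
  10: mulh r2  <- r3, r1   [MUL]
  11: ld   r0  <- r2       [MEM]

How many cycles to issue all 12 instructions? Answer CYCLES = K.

CYCLES = 9

  cy0 -> i0+i1 (blt;or) pair
  cy1 -> i2 (or) RAW r1
  cy2 -> i3+i4 (beq;sub) pair
  cy3 -> i5+i6 (and;and) pair
  cy4 -> i7 (sll) RAW r2
  cy5 -> i8 (mul) RAW r1
  cy6 -> i9 (or) WAW r2
  cy7 -> i10 (mulh) no-port MUL/MEM
  cy8 -> i11 (ld) tail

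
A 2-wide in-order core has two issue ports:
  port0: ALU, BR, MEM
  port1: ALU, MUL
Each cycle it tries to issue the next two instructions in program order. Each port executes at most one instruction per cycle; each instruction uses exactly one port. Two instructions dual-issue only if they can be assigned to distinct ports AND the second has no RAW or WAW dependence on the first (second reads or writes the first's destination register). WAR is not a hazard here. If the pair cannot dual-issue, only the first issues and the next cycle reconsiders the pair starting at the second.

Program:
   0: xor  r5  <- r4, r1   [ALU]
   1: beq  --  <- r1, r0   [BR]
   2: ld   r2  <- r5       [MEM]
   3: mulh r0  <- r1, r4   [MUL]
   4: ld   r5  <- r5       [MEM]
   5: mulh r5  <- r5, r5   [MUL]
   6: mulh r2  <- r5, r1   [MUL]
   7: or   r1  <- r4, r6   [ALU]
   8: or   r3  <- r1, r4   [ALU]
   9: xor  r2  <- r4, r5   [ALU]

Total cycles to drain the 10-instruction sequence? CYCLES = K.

CYCLES = 6

c0: i0&i1 xor/beq  dual
c1: i2&i3 ld/mulh  dual
c2: i4 ld  RAW+WAW r5
c3: i5 mulh  no-port MUL/MUL
c4: i6&i7 mulh/or  dual
c5: i8&i9 or/xor  dual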